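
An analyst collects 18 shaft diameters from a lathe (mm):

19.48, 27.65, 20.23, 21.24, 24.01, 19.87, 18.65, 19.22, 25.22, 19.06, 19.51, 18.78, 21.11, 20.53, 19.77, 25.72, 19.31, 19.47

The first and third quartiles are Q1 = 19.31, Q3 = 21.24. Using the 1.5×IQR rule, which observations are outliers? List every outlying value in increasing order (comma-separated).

25.22, 25.72, 27.65

IQR = Q3 − Q1 = 21.24 − 19.31 = 1.93.
Lower fence = Q1 − 1.5·IQR = 19.31 − 2.895 = 16.415.
Upper fence = Q3 + 1.5·IQR = 21.24 + 2.895 = 24.135.
25.22 > 24.135 → outlier.
25.72 > 24.135 → outlier.
27.65 > 24.135 → outlier.
All remaining values lie within [16.415, 24.135].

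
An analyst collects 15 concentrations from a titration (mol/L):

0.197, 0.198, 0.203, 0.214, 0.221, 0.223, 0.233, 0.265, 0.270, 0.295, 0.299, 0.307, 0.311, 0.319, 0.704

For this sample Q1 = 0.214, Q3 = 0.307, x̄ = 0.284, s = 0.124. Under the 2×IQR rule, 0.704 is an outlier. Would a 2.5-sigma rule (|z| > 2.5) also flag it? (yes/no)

yes

z = (0.704 − 0.284) / 0.124 = 3.39.
|z| = 3.39 > 2.5.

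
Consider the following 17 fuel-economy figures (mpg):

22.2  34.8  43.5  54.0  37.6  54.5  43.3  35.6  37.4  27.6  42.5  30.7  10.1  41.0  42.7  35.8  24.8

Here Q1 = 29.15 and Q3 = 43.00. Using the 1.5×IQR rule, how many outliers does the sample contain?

IQR = 13.85; fences at 29.15 − 20.775 = 8.375 and 43.00 + 20.775 = 63.775.
Every value lies within the cutoffs.

0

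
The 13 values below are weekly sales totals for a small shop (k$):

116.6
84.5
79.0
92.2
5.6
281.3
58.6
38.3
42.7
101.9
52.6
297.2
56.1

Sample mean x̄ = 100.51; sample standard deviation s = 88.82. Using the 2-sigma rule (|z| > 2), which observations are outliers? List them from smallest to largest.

281.3, 297.2

Cutoffs at x̄ ± 2s: 100.51 ± 2·88.82 = [-77.13, 278.15].
281.3: z = 2.04, |z| > 2 → outlier.
297.2: z = 2.21, |z| > 2 → outlier.
Every other value lies within [-77.13, 278.15].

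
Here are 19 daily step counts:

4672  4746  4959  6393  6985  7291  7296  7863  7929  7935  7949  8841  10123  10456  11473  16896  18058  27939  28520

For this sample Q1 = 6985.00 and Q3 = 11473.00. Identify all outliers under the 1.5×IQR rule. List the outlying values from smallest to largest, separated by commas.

IQR = Q3 − Q1 = 11473.00 − 6985.00 = 4488.00.
Lower fence = Q1 − 1.5·IQR = 6985.00 − 6732.00 = 253.00.
Upper fence = Q3 + 1.5·IQR = 11473.00 + 6732.00 = 18205.00.
27939 > 18205.00 → outlier.
28520 > 18205.00 → outlier.
All remaining values lie within [253.00, 18205.00].

27939, 28520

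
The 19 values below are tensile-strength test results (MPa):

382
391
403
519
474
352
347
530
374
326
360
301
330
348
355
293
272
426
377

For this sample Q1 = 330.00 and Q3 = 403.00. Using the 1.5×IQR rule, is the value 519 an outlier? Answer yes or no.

yes

IQR = Q3 − Q1 = 403.00 − 330.00 = 73.00.
Lower fence = Q1 − 1.5·IQR = 330.00 − 109.50 = 220.50.
Upper fence = Q3 + 1.5·IQR = 403.00 + 109.50 = 512.50.
519 lies above the upper fence.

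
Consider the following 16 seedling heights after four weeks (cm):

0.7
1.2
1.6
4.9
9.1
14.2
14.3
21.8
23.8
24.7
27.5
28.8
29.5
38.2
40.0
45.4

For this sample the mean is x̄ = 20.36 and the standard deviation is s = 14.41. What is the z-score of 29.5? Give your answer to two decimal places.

0.63

z = (29.5 − 20.36) / 14.41 = 0.63.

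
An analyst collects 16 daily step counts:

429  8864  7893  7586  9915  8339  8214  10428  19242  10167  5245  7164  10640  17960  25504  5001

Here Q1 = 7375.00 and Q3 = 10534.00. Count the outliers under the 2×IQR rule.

IQR = 3159.00; fences at 7375.00 − 6318.00 = 1057.00 and 10534.00 + 6318.00 = 16852.00.
Outside the cutoffs: 429, 17960, 19242, 25504.

4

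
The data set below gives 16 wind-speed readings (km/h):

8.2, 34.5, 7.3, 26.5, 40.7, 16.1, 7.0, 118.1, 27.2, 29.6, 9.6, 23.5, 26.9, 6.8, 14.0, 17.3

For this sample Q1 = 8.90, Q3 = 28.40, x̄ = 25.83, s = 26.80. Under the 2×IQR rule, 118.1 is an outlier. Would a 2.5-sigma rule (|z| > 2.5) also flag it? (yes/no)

yes

z = (118.1 − 25.83) / 26.80 = 3.44.
|z| = 3.44 > 2.5.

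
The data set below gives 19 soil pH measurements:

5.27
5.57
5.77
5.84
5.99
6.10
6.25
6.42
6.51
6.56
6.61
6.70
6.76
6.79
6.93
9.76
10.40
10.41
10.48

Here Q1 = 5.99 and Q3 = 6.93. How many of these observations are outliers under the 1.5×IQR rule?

IQR = 0.94; fences at 5.99 − 1.41 = 4.58 and 6.93 + 1.41 = 8.34.
Outside the cutoffs: 9.76, 10.40, 10.41, 10.48.

4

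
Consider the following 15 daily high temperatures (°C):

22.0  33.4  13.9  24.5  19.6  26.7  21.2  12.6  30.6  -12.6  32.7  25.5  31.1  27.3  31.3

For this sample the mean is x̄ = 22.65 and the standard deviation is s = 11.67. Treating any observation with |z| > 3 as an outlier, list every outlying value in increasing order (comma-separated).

Cutoffs at x̄ ± 3s: 22.65 ± 3·11.67 = [-12.36, 57.66].
-12.6: z = -3.02, |z| > 3 → outlier.
Every other value lies within [-12.36, 57.66].

-12.6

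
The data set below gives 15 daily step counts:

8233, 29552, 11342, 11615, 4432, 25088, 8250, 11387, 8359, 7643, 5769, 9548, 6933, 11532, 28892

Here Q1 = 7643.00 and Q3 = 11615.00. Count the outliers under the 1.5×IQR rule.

IQR = 3972.00; fences at 7643.00 − 5958.00 = 1685.00 and 11615.00 + 5958.00 = 17573.00.
Outside the cutoffs: 25088, 28892, 29552.

3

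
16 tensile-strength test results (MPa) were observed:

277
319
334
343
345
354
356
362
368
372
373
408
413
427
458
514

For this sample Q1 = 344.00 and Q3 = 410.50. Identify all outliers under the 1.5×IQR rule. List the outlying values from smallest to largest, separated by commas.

IQR = Q3 − Q1 = 410.50 − 344.00 = 66.50.
Lower fence = Q1 − 1.5·IQR = 344.00 − 99.75 = 244.25.
Upper fence = Q3 + 1.5·IQR = 410.50 + 99.75 = 510.25.
514 > 510.25 → outlier.
All remaining values lie within [244.25, 510.25].

514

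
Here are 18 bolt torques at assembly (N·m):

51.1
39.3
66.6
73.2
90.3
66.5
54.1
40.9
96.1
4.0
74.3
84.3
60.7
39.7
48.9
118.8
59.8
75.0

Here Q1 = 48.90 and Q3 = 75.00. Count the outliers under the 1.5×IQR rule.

IQR = 26.10; fences at 48.90 − 39.15 = 9.75 and 75.00 + 39.15 = 114.15.
Outside the cutoffs: 4.0, 118.8.

2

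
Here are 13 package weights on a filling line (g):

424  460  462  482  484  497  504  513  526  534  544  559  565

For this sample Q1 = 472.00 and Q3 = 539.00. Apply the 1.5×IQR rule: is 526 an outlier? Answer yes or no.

IQR = Q3 − Q1 = 539.00 − 472.00 = 67.00.
Lower fence = Q1 − 1.5·IQR = 472.00 − 100.50 = 371.50.
Upper fence = Q3 + 1.5·IQR = 539.00 + 100.50 = 639.50.
526 lies within [371.50, 639.50].

no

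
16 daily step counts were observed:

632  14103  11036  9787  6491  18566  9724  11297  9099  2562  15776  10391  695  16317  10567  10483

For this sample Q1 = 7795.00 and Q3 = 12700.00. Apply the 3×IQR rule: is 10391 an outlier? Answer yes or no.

no

IQR = Q3 − Q1 = 12700.00 − 7795.00 = 4905.00.
Lower fence = Q1 − 3·IQR = 7795.00 − 14715.00 = -6920.00.
Upper fence = Q3 + 3·IQR = 12700.00 + 14715.00 = 27415.00.
10391 lies within [-6920.00, 27415.00].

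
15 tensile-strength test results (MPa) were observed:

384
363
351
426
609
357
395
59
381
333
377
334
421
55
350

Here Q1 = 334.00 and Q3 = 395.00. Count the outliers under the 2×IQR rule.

3

IQR = 61.00; fences at 334.00 − 122.00 = 212.00 and 395.00 + 122.00 = 517.00.
Outside the cutoffs: 55, 59, 609.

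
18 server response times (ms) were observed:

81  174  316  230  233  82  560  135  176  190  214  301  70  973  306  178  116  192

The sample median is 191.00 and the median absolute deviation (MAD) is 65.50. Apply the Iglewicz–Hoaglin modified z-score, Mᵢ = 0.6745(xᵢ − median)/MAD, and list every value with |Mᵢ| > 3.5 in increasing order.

|Mᵢ| > 3.5 ⇔ |xᵢ − 191.00| > 3.5·65.50/0.6745 = 339.88.
So outliers lie outside [-148.88, 530.88].
560: M = 3.80 → outlier.
973: M = 8.05 → outlier.

560, 973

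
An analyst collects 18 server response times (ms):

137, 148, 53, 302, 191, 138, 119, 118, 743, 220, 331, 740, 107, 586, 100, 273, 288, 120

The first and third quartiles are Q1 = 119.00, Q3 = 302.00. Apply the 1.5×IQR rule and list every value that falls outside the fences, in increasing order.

586, 740, 743

IQR = Q3 − Q1 = 302.00 − 119.00 = 183.00.
Lower fence = Q1 − 1.5·IQR = 119.00 − 274.50 = -155.50.
Upper fence = Q3 + 1.5·IQR = 302.00 + 274.50 = 576.50.
586 > 576.50 → outlier.
740 > 576.50 → outlier.
743 > 576.50 → outlier.
All remaining values lie within [-155.50, 576.50].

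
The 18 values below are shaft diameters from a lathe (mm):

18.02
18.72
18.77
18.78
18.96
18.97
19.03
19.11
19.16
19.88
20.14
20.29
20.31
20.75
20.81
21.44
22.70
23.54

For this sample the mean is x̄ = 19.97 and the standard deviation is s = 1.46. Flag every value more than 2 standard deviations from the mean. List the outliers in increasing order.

23.54

Cutoffs at x̄ ± 2s: 19.97 ± 2·1.46 = [17.05, 22.89].
23.54: z = 2.45, |z| > 2 → outlier.
Every other value lies within [17.05, 22.89].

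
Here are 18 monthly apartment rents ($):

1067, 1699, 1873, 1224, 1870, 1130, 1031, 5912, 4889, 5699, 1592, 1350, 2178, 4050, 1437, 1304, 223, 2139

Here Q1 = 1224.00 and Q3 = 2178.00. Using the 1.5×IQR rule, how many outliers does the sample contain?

4

IQR = 954.00; fences at 1224.00 − 1431.00 = -207.00 and 2178.00 + 1431.00 = 3609.00.
Outside the cutoffs: 4050, 4889, 5699, 5912.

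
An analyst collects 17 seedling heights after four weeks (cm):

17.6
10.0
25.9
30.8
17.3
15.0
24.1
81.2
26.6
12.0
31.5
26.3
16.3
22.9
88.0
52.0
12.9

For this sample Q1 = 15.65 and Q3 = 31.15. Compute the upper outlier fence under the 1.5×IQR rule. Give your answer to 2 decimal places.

IQR = Q3 − Q1 = 31.15 − 15.65 = 15.50.
Lower fence = Q1 − 1.5·IQR = 15.65 − 23.25 = -7.60.
Upper fence = Q3 + 1.5·IQR = 31.15 + 23.25 = 54.40.

54.40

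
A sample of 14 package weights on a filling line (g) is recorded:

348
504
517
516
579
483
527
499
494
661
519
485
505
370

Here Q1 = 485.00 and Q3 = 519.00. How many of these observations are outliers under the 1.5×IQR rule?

4

IQR = 34.00; fences at 485.00 − 51.00 = 434.00 and 519.00 + 51.00 = 570.00.
Outside the cutoffs: 348, 370, 579, 661.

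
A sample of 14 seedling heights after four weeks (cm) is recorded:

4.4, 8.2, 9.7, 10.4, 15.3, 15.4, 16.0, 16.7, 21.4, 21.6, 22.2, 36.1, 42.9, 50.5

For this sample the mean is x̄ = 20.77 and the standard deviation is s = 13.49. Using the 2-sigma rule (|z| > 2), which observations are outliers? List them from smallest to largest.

Cutoffs at x̄ ± 2s: 20.77 ± 2·13.49 = [-6.21, 47.75].
50.5: z = 2.20, |z| > 2 → outlier.
Every other value lies within [-6.21, 47.75].

50.5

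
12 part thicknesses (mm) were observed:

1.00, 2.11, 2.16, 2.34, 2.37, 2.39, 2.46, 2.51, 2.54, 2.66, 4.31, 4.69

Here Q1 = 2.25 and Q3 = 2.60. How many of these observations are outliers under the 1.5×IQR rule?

IQR = 0.35; fences at 2.25 − 0.525 = 1.725 and 2.60 + 0.525 = 3.125.
Outside the cutoffs: 1.00, 4.31, 4.69.

3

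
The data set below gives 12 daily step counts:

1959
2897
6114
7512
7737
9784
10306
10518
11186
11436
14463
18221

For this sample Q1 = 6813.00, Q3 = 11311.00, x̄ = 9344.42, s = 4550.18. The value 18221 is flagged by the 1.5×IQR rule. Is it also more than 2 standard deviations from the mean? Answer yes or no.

z = (18221 − 9344.42) / 4550.18 = 1.95.
|z| = 1.95 ≤ 2.

no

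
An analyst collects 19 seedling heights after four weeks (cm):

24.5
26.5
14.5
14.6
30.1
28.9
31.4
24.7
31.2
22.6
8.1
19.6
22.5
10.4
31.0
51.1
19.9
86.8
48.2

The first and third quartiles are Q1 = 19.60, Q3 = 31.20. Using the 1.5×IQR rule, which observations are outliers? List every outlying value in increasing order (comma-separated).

51.1, 86.8

IQR = Q3 − Q1 = 31.20 − 19.60 = 11.60.
Lower fence = Q1 − 1.5·IQR = 19.60 − 17.40 = 2.20.
Upper fence = Q3 + 1.5·IQR = 31.20 + 17.40 = 48.60.
51.1 > 48.60 → outlier.
86.8 > 48.60 → outlier.
All remaining values lie within [2.20, 48.60].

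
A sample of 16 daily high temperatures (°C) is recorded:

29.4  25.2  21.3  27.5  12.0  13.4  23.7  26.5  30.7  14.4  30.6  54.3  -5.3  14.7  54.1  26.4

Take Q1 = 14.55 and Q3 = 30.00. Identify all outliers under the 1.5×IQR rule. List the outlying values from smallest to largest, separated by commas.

IQR = Q3 − Q1 = 30.00 − 14.55 = 15.45.
Lower fence = Q1 − 1.5·IQR = 14.55 − 23.175 = -8.625.
Upper fence = Q3 + 1.5·IQR = 30.00 + 23.175 = 53.175.
54.1 > 53.175 → outlier.
54.3 > 53.175 → outlier.
All remaining values lie within [-8.625, 53.175].

54.1, 54.3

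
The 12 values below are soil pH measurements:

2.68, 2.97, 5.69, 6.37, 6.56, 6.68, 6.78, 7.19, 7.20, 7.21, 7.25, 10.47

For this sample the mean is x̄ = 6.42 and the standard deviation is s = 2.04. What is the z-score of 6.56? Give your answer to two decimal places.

z = (6.56 − 6.42) / 2.04 = 0.07.

0.07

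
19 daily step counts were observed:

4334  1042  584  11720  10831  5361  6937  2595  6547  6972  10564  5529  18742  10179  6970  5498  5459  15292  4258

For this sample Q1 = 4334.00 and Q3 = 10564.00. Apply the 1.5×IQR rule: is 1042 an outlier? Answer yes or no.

IQR = Q3 − Q1 = 10564.00 − 4334.00 = 6230.00.
Lower fence = Q1 − 1.5·IQR = 4334.00 − 9345.00 = -5011.00.
Upper fence = Q3 + 1.5·IQR = 10564.00 + 9345.00 = 19909.00.
1042 lies within [-5011.00, 19909.00].

no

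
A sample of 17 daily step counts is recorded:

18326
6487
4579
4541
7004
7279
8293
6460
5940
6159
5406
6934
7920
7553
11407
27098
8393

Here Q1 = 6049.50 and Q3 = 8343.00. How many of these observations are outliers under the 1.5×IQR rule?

IQR = 2293.50; fences at 6049.50 − 3440.25 = 2609.25 and 8343.00 + 3440.25 = 11783.25.
Outside the cutoffs: 18326, 27098.

2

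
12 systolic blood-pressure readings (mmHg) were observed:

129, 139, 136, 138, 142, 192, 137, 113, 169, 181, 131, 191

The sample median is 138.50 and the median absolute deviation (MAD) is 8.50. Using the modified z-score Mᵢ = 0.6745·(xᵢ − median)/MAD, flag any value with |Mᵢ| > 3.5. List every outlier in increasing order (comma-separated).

191, 192

|Mᵢ| > 3.5 ⇔ |xᵢ − 138.50| > 3.5·8.50/0.6745 = 44.11.
So outliers lie outside [94.39, 182.61].
191: M = 4.17 → outlier.
192: M = 4.25 → outlier.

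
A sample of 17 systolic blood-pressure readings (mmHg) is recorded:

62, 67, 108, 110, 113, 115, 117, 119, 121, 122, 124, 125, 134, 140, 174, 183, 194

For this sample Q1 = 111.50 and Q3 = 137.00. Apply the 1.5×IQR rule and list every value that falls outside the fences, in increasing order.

62, 67, 183, 194

IQR = Q3 − Q1 = 137.00 − 111.50 = 25.50.
Lower fence = Q1 − 1.5·IQR = 111.50 − 38.25 = 73.25.
Upper fence = Q3 + 1.5·IQR = 137.00 + 38.25 = 175.25.
62 < 73.25 → outlier.
67 < 73.25 → outlier.
183 > 175.25 → outlier.
194 > 175.25 → outlier.
All remaining values lie within [73.25, 175.25].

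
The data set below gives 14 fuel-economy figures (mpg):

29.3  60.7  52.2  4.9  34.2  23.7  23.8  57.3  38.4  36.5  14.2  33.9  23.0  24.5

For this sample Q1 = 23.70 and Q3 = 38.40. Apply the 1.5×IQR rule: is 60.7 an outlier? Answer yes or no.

IQR = Q3 − Q1 = 38.40 − 23.70 = 14.70.
Lower fence = Q1 − 1.5·IQR = 23.70 − 22.05 = 1.65.
Upper fence = Q3 + 1.5·IQR = 38.40 + 22.05 = 60.45.
60.7 lies above the upper fence.

yes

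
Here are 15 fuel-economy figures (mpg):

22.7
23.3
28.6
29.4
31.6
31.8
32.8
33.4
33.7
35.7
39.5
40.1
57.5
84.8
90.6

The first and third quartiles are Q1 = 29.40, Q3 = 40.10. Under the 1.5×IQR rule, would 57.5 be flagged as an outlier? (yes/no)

yes

IQR = Q3 − Q1 = 40.10 − 29.40 = 10.70.
Lower fence = Q1 − 1.5·IQR = 29.40 − 16.05 = 13.35.
Upper fence = Q3 + 1.5·IQR = 40.10 + 16.05 = 56.15.
57.5 lies above the upper fence.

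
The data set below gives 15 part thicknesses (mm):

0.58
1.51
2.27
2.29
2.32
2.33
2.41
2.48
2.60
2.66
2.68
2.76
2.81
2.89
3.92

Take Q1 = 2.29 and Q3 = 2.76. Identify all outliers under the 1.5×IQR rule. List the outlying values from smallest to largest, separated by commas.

0.58, 1.51, 3.92

IQR = Q3 − Q1 = 2.76 − 2.29 = 0.47.
Lower fence = Q1 − 1.5·IQR = 2.29 − 0.705 = 1.585.
Upper fence = Q3 + 1.5·IQR = 2.76 + 0.705 = 3.465.
0.58 < 1.585 → outlier.
1.51 < 1.585 → outlier.
3.92 > 3.465 → outlier.
All remaining values lie within [1.585, 3.465].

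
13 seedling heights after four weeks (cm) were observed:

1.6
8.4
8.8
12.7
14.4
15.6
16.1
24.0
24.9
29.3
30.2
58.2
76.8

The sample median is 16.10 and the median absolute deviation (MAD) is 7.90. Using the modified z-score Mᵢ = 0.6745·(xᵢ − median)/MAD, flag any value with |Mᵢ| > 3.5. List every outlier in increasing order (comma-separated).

|Mᵢ| > 3.5 ⇔ |xᵢ − 16.10| > 3.5·7.90/0.6745 = 40.99.
So outliers lie outside [-24.89, 57.09].
58.2: M = 3.59 → outlier.
76.8: M = 5.18 → outlier.

58.2, 76.8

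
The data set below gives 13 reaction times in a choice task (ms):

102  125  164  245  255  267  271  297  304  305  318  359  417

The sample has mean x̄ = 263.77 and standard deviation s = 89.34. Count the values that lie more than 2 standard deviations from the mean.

0

Cutoffs: x̄ ± 2s = [85.09, 442.45].
Every value lies within the cutoffs.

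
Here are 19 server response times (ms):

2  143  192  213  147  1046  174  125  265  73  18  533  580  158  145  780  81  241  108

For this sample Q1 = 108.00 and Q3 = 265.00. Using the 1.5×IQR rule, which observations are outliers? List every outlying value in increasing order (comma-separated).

533, 580, 780, 1046

IQR = Q3 − Q1 = 265.00 − 108.00 = 157.00.
Lower fence = Q1 − 1.5·IQR = 108.00 − 235.50 = -127.50.
Upper fence = Q3 + 1.5·IQR = 265.00 + 235.50 = 500.50.
533 > 500.50 → outlier.
580 > 500.50 → outlier.
780 > 500.50 → outlier.
1046 > 500.50 → outlier.
All remaining values lie within [-127.50, 500.50].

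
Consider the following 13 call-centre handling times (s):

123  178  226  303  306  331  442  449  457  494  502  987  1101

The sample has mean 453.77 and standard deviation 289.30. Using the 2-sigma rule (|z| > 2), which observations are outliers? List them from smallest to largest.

1101

Cutoffs at x̄ ± 2s: 453.77 ± 2·289.30 = [-124.83, 1032.37].
1101: z = 2.24, |z| > 2 → outlier.
Every other value lies within [-124.83, 1032.37].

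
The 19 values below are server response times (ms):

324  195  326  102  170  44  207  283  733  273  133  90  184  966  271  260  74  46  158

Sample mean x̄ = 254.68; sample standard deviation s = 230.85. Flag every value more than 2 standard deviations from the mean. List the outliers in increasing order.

733, 966

Cutoffs at x̄ ± 2s: 254.68 ± 2·230.85 = [-207.02, 716.38].
733: z = 2.07, |z| > 2 → outlier.
966: z = 3.08, |z| > 2 → outlier.
Every other value lies within [-207.02, 716.38].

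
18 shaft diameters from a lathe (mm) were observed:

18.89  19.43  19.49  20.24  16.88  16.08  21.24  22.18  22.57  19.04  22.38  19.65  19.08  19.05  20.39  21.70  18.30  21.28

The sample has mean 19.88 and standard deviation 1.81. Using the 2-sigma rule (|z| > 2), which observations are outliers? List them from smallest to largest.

Cutoffs at x̄ ± 2s: 19.88 ± 2·1.81 = [16.26, 23.50].
16.08: z = -2.10, |z| > 2 → outlier.
Every other value lies within [16.26, 23.50].

16.08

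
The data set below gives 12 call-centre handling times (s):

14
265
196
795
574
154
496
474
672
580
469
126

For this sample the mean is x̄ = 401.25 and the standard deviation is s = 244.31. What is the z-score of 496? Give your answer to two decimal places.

0.39

z = (496 − 401.25) / 244.31 = 0.39.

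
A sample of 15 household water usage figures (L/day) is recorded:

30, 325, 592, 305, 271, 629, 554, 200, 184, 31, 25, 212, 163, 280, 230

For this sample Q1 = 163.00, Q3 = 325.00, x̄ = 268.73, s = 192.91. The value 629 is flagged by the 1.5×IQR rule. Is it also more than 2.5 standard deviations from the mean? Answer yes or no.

z = (629 − 268.73) / 192.91 = 1.87.
|z| = 1.87 ≤ 2.5.

no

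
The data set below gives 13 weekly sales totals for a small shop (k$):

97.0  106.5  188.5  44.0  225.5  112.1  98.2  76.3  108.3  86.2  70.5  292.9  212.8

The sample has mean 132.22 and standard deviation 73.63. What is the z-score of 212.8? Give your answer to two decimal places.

z = (212.8 − 132.22) / 73.63 = 1.09.

1.09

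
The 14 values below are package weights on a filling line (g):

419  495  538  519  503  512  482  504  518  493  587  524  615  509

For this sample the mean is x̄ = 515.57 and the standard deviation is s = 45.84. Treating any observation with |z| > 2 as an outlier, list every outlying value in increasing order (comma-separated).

419, 615

Cutoffs at x̄ ± 2s: 515.57 ± 2·45.84 = [423.89, 607.25].
419: z = -2.11, |z| > 2 → outlier.
615: z = 2.17, |z| > 2 → outlier.
Every other value lies within [423.89, 607.25].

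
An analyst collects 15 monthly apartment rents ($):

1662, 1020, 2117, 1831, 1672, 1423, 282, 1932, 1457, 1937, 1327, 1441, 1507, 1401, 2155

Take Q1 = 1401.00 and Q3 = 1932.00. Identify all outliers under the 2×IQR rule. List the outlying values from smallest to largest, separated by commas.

282

IQR = Q3 − Q1 = 1932.00 − 1401.00 = 531.00.
Lower fence = Q1 − 2·IQR = 1401.00 − 1062.00 = 339.00.
Upper fence = Q3 + 2·IQR = 1932.00 + 1062.00 = 2994.00.
282 < 339.00 → outlier.
All remaining values lie within [339.00, 2994.00].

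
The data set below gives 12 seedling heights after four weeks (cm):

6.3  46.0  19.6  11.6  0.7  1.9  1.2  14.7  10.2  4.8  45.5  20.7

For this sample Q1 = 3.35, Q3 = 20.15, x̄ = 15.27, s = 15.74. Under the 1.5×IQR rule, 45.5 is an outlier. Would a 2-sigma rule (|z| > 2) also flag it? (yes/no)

z = (45.5 − 15.27) / 15.74 = 1.92.
|z| = 1.92 ≤ 2.

no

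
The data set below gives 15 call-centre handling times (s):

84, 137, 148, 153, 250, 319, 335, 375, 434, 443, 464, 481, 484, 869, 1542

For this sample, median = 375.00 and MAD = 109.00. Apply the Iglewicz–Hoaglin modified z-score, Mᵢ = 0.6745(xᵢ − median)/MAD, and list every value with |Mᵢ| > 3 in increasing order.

869, 1542

|Mᵢ| > 3 ⇔ |xᵢ − 375.00| > 3·109.00/0.6745 = 484.80.
So outliers lie outside [-109.80, 859.80].
869: M = 3.06 → outlier.
1542: M = 7.22 → outlier.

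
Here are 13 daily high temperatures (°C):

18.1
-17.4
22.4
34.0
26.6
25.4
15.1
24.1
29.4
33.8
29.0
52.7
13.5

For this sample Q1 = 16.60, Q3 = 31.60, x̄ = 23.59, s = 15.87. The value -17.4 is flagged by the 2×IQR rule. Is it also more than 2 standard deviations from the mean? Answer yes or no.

yes

z = (-17.4 − 23.59) / 15.87 = -2.58.
|z| = 2.58 > 2.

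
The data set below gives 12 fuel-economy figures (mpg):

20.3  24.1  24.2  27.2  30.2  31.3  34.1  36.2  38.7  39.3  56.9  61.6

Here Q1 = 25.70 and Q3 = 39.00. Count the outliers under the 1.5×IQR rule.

IQR = 13.30; fences at 25.70 − 19.95 = 5.75 and 39.00 + 19.95 = 58.95.
Outside the cutoffs: 61.6.

1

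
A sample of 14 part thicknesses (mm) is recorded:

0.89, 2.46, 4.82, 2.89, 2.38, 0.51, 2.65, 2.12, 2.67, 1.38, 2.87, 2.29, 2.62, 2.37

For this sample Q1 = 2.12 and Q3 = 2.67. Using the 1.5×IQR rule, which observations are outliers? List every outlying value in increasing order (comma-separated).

IQR = Q3 − Q1 = 2.67 − 2.12 = 0.55.
Lower fence = Q1 − 1.5·IQR = 2.12 − 0.825 = 1.295.
Upper fence = Q3 + 1.5·IQR = 2.67 + 0.825 = 3.495.
0.51 < 1.295 → outlier.
0.89 < 1.295 → outlier.
4.82 > 3.495 → outlier.
All remaining values lie within [1.295, 3.495].

0.51, 0.89, 4.82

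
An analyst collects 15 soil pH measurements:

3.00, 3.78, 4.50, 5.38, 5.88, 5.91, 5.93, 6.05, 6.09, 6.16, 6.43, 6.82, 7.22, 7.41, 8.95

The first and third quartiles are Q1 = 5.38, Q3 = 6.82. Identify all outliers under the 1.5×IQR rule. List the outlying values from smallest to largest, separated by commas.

IQR = Q3 − Q1 = 6.82 − 5.38 = 1.44.
Lower fence = Q1 − 1.5·IQR = 5.38 − 2.16 = 3.22.
Upper fence = Q3 + 1.5·IQR = 6.82 + 2.16 = 8.98.
3.00 < 3.22 → outlier.
All remaining values lie within [3.22, 8.98].

3.00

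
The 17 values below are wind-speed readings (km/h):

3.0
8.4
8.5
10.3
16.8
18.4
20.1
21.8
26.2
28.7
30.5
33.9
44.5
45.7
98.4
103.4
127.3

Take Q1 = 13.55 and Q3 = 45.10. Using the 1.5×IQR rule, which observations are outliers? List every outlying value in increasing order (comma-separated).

IQR = Q3 − Q1 = 45.10 − 13.55 = 31.55.
Lower fence = Q1 − 1.5·IQR = 13.55 − 47.325 = -33.775.
Upper fence = Q3 + 1.5·IQR = 45.10 + 47.325 = 92.425.
98.4 > 92.425 → outlier.
103.4 > 92.425 → outlier.
127.3 > 92.425 → outlier.
All remaining values lie within [-33.775, 92.425].

98.4, 103.4, 127.3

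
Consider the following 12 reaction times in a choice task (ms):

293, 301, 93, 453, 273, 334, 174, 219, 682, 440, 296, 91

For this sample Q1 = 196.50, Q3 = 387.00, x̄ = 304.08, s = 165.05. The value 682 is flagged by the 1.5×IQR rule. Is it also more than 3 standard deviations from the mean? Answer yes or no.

z = (682 − 304.08) / 165.05 = 2.29.
|z| = 2.29 ≤ 3.

no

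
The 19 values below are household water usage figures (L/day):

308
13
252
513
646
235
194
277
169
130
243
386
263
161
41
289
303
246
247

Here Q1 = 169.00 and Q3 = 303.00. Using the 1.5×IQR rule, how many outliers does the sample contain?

2

IQR = 134.00; fences at 169.00 − 201.00 = -32.00 and 303.00 + 201.00 = 504.00.
Outside the cutoffs: 513, 646.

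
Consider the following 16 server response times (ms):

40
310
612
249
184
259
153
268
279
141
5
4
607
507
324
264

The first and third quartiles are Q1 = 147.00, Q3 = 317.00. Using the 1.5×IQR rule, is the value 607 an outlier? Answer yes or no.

yes

IQR = Q3 − Q1 = 317.00 − 147.00 = 170.00.
Lower fence = Q1 − 1.5·IQR = 147.00 − 255.00 = -108.00.
Upper fence = Q3 + 1.5·IQR = 317.00 + 255.00 = 572.00.
607 lies above the upper fence.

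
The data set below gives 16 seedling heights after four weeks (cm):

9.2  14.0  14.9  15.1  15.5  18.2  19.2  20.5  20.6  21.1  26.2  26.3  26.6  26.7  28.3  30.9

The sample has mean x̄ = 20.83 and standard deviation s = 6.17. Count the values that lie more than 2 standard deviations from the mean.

0

Cutoffs: x̄ ± 2s = [8.49, 33.17].
Every value lies within the cutoffs.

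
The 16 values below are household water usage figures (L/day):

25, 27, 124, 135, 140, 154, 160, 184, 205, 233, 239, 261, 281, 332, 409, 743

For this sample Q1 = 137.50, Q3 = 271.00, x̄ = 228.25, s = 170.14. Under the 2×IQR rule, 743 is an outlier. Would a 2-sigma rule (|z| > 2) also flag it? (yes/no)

yes

z = (743 − 228.25) / 170.14 = 3.03.
|z| = 3.03 > 2.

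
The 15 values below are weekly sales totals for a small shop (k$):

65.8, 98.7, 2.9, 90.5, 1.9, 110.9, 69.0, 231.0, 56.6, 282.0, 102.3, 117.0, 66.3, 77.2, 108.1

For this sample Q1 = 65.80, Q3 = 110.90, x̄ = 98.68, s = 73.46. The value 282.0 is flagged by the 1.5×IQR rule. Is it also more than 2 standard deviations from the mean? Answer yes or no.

z = (282.0 − 98.68) / 73.46 = 2.50.
|z| = 2.50 > 2.

yes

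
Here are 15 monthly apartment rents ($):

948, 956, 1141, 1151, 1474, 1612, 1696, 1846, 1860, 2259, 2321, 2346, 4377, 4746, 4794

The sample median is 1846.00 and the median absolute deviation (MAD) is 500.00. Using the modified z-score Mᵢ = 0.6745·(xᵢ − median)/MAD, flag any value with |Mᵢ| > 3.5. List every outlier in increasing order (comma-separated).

|Mᵢ| > 3.5 ⇔ |xᵢ − 1846.00| > 3.5·500.00/0.6745 = 2594.51.
So outliers lie outside [-748.51, 4440.51].
4746: M = 3.91 → outlier.
4794: M = 3.98 → outlier.

4746, 4794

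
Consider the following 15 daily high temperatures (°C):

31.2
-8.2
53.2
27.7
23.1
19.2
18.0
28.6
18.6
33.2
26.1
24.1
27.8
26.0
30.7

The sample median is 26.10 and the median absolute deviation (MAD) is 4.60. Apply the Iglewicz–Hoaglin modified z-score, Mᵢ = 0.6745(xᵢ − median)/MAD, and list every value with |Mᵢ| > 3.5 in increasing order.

|Mᵢ| > 3.5 ⇔ |xᵢ − 26.10| > 3.5·4.60/0.6745 = 23.87.
So outliers lie outside [2.23, 49.97].
-8.2: M = -5.03 → outlier.
53.2: M = 3.97 → outlier.

-8.2, 53.2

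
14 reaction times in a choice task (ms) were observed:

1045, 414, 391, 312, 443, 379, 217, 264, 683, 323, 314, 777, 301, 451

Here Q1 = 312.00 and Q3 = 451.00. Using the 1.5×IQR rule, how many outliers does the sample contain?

3

IQR = 139.00; fences at 312.00 − 208.50 = 103.50 and 451.00 + 208.50 = 659.50.
Outside the cutoffs: 683, 777, 1045.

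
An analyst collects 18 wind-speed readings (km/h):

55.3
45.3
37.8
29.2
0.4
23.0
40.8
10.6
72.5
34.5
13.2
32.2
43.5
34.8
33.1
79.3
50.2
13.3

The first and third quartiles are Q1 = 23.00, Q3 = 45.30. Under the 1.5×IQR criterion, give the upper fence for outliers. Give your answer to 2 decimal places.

IQR = Q3 − Q1 = 45.30 − 23.00 = 22.30.
Lower fence = Q1 − 1.5·IQR = 23.00 − 33.45 = -10.45.
Upper fence = Q3 + 1.5·IQR = 45.30 + 33.45 = 78.75.

78.75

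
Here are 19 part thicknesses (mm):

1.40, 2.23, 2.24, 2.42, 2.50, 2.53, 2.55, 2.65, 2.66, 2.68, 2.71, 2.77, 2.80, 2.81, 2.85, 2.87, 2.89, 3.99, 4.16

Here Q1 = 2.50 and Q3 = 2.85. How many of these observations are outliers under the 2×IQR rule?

IQR = 0.35; fences at 2.50 − 0.70 = 1.80 and 2.85 + 0.70 = 3.55.
Outside the cutoffs: 1.40, 3.99, 4.16.

3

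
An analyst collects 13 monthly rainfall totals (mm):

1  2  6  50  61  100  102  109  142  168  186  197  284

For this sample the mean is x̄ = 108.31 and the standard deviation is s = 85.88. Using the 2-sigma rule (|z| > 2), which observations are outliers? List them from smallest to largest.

Cutoffs at x̄ ± 2s: 108.31 ± 2·85.88 = [-63.45, 280.07].
284: z = 2.05, |z| > 2 → outlier.
Every other value lies within [-63.45, 280.07].

284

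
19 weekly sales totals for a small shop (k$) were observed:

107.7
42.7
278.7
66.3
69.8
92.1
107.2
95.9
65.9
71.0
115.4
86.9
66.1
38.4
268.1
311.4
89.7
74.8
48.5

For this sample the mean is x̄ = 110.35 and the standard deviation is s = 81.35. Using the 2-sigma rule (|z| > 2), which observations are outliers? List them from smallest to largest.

278.7, 311.4

Cutoffs at x̄ ± 2s: 110.35 ± 2·81.35 = [-52.35, 273.05].
278.7: z = 2.07, |z| > 2 → outlier.
311.4: z = 2.47, |z| > 2 → outlier.
Every other value lies within [-52.35, 273.05].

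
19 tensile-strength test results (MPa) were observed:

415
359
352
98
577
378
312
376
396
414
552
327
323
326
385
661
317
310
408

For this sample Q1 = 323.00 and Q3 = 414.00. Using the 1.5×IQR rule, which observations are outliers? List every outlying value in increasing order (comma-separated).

IQR = Q3 − Q1 = 414.00 − 323.00 = 91.00.
Lower fence = Q1 − 1.5·IQR = 323.00 − 136.50 = 186.50.
Upper fence = Q3 + 1.5·IQR = 414.00 + 136.50 = 550.50.
98 < 186.50 → outlier.
552 > 550.50 → outlier.
577 > 550.50 → outlier.
661 > 550.50 → outlier.
All remaining values lie within [186.50, 550.50].

98, 552, 577, 661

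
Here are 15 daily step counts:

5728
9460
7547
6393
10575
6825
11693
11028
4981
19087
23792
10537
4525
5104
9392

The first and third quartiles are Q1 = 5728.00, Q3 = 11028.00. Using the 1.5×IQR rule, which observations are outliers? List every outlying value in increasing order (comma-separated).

IQR = Q3 − Q1 = 11028.00 − 5728.00 = 5300.00.
Lower fence = Q1 − 1.5·IQR = 5728.00 − 7950.00 = -2222.00.
Upper fence = Q3 + 1.5·IQR = 11028.00 + 7950.00 = 18978.00.
19087 > 18978.00 → outlier.
23792 > 18978.00 → outlier.
All remaining values lie within [-2222.00, 18978.00].

19087, 23792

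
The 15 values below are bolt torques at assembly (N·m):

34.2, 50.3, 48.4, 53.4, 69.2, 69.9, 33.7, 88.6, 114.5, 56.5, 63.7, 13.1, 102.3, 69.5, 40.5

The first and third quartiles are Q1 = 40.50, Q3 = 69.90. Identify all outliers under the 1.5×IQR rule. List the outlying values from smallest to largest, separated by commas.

114.5

IQR = Q3 − Q1 = 69.90 − 40.50 = 29.40.
Lower fence = Q1 − 1.5·IQR = 40.50 − 44.10 = -3.60.
Upper fence = Q3 + 1.5·IQR = 69.90 + 44.10 = 114.00.
114.5 > 114.00 → outlier.
All remaining values lie within [-3.60, 114.00].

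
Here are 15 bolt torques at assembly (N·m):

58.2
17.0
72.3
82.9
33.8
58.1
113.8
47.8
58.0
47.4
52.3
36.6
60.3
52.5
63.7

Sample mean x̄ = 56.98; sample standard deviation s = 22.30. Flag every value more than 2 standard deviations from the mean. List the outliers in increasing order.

Cutoffs at x̄ ± 2s: 56.98 ± 2·22.30 = [12.38, 101.58].
113.8: z = 2.55, |z| > 2 → outlier.
Every other value lies within [12.38, 101.58].

113.8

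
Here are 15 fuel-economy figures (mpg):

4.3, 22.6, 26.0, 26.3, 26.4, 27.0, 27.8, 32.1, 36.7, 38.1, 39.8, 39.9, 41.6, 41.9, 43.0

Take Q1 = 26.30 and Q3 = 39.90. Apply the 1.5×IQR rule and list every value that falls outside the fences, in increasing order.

4.3

IQR = Q3 − Q1 = 39.90 − 26.30 = 13.60.
Lower fence = Q1 − 1.5·IQR = 26.30 − 20.40 = 5.90.
Upper fence = Q3 + 1.5·IQR = 39.90 + 20.40 = 60.30.
4.3 < 5.90 → outlier.
All remaining values lie within [5.90, 60.30].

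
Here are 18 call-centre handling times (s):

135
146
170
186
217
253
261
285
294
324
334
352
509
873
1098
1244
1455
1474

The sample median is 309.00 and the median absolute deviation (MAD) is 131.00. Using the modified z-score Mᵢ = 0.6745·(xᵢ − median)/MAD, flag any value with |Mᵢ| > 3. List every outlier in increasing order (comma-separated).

|Mᵢ| > 3 ⇔ |xᵢ − 309.00| > 3·131.00/0.6745 = 582.65.
So outliers lie outside [-273.65, 891.65].
1098: M = 4.06 → outlier.
1244: M = 4.81 → outlier.
1455: M = 5.90 → outlier.
1474: M = 6.00 → outlier.

1098, 1244, 1455, 1474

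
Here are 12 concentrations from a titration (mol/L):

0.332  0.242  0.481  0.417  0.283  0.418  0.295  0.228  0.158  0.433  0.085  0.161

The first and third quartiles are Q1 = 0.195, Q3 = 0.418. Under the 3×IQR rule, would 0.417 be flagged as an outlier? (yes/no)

no

IQR = Q3 − Q1 = 0.418 − 0.195 = 0.223.
Lower fence = Q1 − 3·IQR = 0.195 − 0.669 = -0.474.
Upper fence = Q3 + 3·IQR = 0.418 + 0.669 = 1.087.
0.417 lies within [-0.474, 1.087].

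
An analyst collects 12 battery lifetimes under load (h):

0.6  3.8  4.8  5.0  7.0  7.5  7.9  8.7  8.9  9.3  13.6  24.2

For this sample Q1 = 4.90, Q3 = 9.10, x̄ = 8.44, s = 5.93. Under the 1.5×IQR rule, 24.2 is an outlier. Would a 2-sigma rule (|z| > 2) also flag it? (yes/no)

yes

z = (24.2 − 8.44) / 5.93 = 2.66.
|z| = 2.66 > 2.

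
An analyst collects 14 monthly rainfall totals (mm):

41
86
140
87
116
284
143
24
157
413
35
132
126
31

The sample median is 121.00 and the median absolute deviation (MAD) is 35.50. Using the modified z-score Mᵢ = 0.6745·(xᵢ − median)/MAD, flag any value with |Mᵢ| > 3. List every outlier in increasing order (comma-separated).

|Mᵢ| > 3 ⇔ |xᵢ − 121.00| > 3·35.50/0.6745 = 157.89.
So outliers lie outside [-36.89, 278.89].
284: M = 3.10 → outlier.
413: M = 5.55 → outlier.

284, 413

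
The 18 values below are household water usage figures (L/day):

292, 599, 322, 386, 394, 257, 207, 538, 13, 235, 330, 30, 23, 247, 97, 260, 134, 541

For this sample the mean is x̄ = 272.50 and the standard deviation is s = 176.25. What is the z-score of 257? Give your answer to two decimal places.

-0.09

z = (257 − 272.50) / 176.25 = -0.09.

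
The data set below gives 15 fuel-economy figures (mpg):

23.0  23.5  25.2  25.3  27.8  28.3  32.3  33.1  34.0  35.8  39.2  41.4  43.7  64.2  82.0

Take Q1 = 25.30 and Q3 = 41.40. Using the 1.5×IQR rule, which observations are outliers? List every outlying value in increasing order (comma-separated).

82.0

IQR = Q3 − Q1 = 41.40 − 25.30 = 16.10.
Lower fence = Q1 − 1.5·IQR = 25.30 − 24.15 = 1.15.
Upper fence = Q3 + 1.5·IQR = 41.40 + 24.15 = 65.55.
82.0 > 65.55 → outlier.
All remaining values lie within [1.15, 65.55].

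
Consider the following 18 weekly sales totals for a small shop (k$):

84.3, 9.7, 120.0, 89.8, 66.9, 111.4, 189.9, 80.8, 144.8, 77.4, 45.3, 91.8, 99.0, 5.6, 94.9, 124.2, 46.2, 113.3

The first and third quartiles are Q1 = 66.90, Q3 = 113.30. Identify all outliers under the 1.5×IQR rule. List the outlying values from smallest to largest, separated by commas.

189.9

IQR = Q3 − Q1 = 113.30 − 66.90 = 46.40.
Lower fence = Q1 − 1.5·IQR = 66.90 − 69.60 = -2.70.
Upper fence = Q3 + 1.5·IQR = 113.30 + 69.60 = 182.90.
189.9 > 182.90 → outlier.
All remaining values lie within [-2.70, 182.90].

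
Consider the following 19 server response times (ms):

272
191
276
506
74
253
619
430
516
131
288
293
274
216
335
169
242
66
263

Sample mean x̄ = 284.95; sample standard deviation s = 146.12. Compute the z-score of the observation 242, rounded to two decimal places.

z = (242 − 284.95) / 146.12 = -0.29.

-0.29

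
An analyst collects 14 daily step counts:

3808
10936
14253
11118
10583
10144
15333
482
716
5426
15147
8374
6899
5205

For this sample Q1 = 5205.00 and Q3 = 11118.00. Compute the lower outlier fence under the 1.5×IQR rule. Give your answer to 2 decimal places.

IQR = Q3 − Q1 = 11118.00 − 5205.00 = 5913.00.
Lower fence = Q1 − 1.5·IQR = 5205.00 − 8869.50 = -3664.50.
Upper fence = Q3 + 1.5·IQR = 11118.00 + 8869.50 = 19987.50.

-3664.50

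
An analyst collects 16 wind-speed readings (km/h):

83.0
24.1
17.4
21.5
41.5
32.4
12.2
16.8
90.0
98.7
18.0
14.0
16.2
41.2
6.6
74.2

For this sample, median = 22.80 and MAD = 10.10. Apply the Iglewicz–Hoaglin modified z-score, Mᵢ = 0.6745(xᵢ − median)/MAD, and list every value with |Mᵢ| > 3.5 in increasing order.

83.0, 90.0, 98.7

|Mᵢ| > 3.5 ⇔ |xᵢ − 22.80| > 3.5·10.10/0.6745 = 52.41.
So outliers lie outside [-29.61, 75.21].
83.0: M = 4.02 → outlier.
90.0: M = 4.49 → outlier.
98.7: M = 5.07 → outlier.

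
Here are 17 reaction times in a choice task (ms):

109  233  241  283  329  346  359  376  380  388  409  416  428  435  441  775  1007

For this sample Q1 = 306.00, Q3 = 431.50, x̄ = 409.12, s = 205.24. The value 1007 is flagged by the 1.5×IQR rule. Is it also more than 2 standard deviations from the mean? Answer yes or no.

z = (1007 − 409.12) / 205.24 = 2.91.
|z| = 2.91 > 2.

yes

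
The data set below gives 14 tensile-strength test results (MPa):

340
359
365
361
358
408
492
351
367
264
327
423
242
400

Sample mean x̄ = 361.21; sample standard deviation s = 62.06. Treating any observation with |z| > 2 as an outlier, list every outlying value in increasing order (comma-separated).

Cutoffs at x̄ ± 2s: 361.21 ± 2·62.06 = [237.09, 485.33].
492: z = 2.11, |z| > 2 → outlier.
Every other value lies within [237.09, 485.33].

492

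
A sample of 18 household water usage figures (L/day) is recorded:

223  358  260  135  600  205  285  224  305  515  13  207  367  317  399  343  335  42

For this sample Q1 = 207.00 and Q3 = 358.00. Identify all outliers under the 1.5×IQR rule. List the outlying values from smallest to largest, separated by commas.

600

IQR = Q3 − Q1 = 358.00 − 207.00 = 151.00.
Lower fence = Q1 − 1.5·IQR = 207.00 − 226.50 = -19.50.
Upper fence = Q3 + 1.5·IQR = 358.00 + 226.50 = 584.50.
600 > 584.50 → outlier.
All remaining values lie within [-19.50, 584.50].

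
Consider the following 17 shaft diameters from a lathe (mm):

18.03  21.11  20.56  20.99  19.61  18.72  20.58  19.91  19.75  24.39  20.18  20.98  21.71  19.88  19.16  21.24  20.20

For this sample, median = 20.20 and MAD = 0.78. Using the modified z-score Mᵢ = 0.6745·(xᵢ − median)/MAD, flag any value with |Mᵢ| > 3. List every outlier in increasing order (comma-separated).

24.39

|Mᵢ| > 3 ⇔ |xᵢ − 20.20| > 3·0.78/0.6745 = 3.47.
So outliers lie outside [16.73, 23.67].
24.39: M = 3.62 → outlier.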